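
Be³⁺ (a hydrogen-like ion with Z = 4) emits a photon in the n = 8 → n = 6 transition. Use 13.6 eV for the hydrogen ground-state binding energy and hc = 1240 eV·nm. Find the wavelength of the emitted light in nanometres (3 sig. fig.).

For Z = 4 the level energies scale as Z², so the effective Rydberg energy is 13.6 × 16 = 217.6 eV.
ΔE = 217.6 × (1/6² − 1/8²) = 217.6 × 0.01215 = 2.644 eV.
λ = hc/ΔE = 1240 / 2.644 = 469 nm.

469 nm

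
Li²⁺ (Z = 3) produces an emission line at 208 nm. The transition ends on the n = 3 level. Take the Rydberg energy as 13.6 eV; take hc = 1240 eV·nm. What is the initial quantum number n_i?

The photon energy is ΔE = hc/λ = 1240 / 208 = 5.962 eV.
With Z = 3, ΔE = 122.4 × (1/n_f² − 1/n_i²), so 1/n_f² − 1/n_i² = 0.04871.
With n_f = 3: 1/n_i² = 1/9 − 0.04871 = 0.06241, so n_i ≈ 4.00.

n_i = 4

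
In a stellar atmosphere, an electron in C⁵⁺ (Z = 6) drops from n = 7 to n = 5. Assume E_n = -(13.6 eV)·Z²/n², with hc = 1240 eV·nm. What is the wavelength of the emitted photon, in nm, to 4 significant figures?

129.3 nm

For Z = 6 the level energies scale as Z², so the effective Rydberg energy is 13.6 × 36 = 489.6 eV.
ΔE = 489.6 × (1/5² − 1/7²) = 489.6 × 0.01959 = 9.592 eV.
λ = hc/ΔE = 1240 / 9.592 = 129.3 nm.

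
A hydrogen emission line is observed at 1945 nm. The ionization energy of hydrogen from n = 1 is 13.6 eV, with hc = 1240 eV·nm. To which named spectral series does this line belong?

Brackett

ΔE = 1240/1945 = 0.6375 eV.
This matches 13.6 × (1/4² − 1/8²), so n_f = 4: the Brackett series.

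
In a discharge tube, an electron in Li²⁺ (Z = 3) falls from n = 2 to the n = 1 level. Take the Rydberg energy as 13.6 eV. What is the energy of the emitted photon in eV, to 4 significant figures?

91.80 eV

The Bohr energies scale as Z², so for Z = 3: E_n = −122.4/n² eV.
E_2 = −122.4/4 = −30.60 eV and E_1 = −122.4/1 = −122.4 eV.
The photon energy is |E_2 − E_1| = 91.80 eV.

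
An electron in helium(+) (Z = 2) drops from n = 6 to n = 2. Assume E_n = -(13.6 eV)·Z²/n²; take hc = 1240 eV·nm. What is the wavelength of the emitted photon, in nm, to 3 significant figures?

For Z = 2 the level energies scale as Z², so the effective Rydberg energy is 13.6 × 4 = 54.40 eV.
ΔE = 54.40 × (1/2² − 1/6²) = 54.40 × 0.2222 = 12.09 eV.
λ = hc/ΔE = 1240 / 12.09 = 103 nm.

103 nm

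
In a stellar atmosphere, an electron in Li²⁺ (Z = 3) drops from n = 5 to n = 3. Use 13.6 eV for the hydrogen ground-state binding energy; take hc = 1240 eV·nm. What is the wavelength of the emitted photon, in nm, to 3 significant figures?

For Z = 3 the level energies scale as Z², so the effective Rydberg energy is 13.6 × 9 = 122.4 eV.
ΔE = 122.4 × (1/3² − 1/5²) = 122.4 × 0.07111 = 8.704 eV.
λ = hc/ΔE = 1240 / 8.704 = 142 nm.

142 nm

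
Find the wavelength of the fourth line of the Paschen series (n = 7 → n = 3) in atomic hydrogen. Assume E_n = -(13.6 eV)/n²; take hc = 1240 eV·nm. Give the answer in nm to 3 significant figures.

1010 nm

The Paschen series terminates on n_f = 3; the fourth line has n_i = 3+4 = 7.
ΔE = 13.60 × (1/3² − 1/7²) = 1.234 eV.
λ = 1240 / 1.234 = 1010 nm.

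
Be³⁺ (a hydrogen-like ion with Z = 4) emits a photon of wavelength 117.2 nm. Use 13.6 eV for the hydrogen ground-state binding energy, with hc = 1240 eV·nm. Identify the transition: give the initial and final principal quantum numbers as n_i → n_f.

n_i = 4, n_f = 3

The photon energy is ΔE = hc/λ = 1240 / 117.2 = 10.58 eV.
With Z = 4, ΔE = 217.6 × (1/n_f² − 1/n_i²), so 1/n_f² − 1/n_i² = 0.04862.
Trying n_f = 3 gives 1/n_i² = 0.06249, i.e. n_i ≈ 4; this pair matches.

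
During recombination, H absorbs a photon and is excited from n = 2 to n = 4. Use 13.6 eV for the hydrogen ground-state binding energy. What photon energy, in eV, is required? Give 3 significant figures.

2.55 eV

E_4 = −13.60/16 = −0.8500 eV and E_2 = −13.60/4 = −3.400 eV.
The photon energy is |E_4 − E_2| = 2.55 eV.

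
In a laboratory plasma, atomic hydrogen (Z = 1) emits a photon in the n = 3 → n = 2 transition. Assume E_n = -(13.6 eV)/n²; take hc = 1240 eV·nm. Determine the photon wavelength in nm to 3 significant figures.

ΔE = 13.60 × (1/2² − 1/3²) = 13.60 × 0.1389 = 1.889 eV.
λ = hc/ΔE = 1240 / 1.889 = 656 nm.

656 nm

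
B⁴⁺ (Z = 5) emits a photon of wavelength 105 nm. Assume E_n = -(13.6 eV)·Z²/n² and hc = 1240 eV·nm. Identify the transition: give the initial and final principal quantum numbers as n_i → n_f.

The photon energy is ΔE = hc/λ = 1240 / 105 = 11.81 eV.
With Z = 5, ΔE = 340.0 × (1/n_f² − 1/n_i²), so 1/n_f² − 1/n_i² = 0.03473.
Trying n_f = 4 gives 1/n_i² = 0.02777, i.e. n_i ≈ 6; this pair matches.

n_i = 6, n_f = 4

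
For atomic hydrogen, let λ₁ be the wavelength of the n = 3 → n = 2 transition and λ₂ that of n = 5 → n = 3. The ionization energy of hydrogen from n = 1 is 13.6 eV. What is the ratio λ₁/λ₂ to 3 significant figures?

0.512

λ ∝ 1/ΔE ∝ 1/(1/n_f² − 1/n_i²), and the Z² and hc factors cancel in the ratio.
λ₁/λ₂ = (1/3² − 1/5²)/(1/2² − 1/3²) = 0.07111/0.1389 = 0.512.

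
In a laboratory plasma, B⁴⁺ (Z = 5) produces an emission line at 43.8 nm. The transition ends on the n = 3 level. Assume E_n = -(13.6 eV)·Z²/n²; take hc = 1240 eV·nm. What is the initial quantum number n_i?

n_i = 6

The photon energy is ΔE = hc/λ = 1240 / 43.8 = 28.31 eV.
With Z = 5, ΔE = 340.0 × (1/n_f² − 1/n_i²), so 1/n_f² − 1/n_i² = 0.08327.
With n_f = 3: 1/n_i² = 1/9 − 0.08327 = 0.02784, so n_i ≈ 5.99.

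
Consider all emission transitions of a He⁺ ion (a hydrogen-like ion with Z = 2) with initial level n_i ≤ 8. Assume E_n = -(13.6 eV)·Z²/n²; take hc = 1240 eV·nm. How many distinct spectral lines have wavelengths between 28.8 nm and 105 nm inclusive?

Enumerate all n_i → n_f pairs with 1 ≤ n_f < n_i ≤ 8 and compute λ = 1240 / [13.6·4·(1/n_f² − 1/n_i²)].
Lines falling in [28.8, 105] nm: 2→1 (30.39 nm), 8→2 (97.25 nm), 7→2 (99.28 nm), 6→2 (102.6 nm).

4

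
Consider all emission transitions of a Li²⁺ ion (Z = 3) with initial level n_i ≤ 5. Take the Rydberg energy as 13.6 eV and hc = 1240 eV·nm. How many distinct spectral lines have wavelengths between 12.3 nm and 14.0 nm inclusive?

Enumerate all n_i → n_f pairs with 1 ≤ n_f < n_i ≤ 5 and compute λ = 1240 / [13.6·9·(1/n_f² − 1/n_i²)].
Lines falling in [12.3, 14.0] nm: 2→1 (13.51 nm).

1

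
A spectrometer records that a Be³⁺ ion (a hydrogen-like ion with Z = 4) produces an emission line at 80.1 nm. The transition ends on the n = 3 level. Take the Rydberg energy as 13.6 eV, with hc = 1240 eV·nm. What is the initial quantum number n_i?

n_i = 5

The photon energy is ΔE = hc/λ = 1240 / 80.1 = 15.48 eV.
With Z = 4, ΔE = 217.6 × (1/n_f² − 1/n_i²), so 1/n_f² − 1/n_i² = 0.07114.
With n_f = 3: 1/n_i² = 1/9 − 0.07114 = 0.03997, so n_i ≈ 5.00.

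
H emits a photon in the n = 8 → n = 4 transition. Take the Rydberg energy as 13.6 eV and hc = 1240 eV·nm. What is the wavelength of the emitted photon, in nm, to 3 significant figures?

1950 nm

ΔE = 13.60 × (1/4² − 1/8²) = 13.60 × 0.04688 = 0.6375 eV.
λ = hc/ΔE = 1240 / 0.6375 = 1950 nm.
This line belongs to the Brackett series.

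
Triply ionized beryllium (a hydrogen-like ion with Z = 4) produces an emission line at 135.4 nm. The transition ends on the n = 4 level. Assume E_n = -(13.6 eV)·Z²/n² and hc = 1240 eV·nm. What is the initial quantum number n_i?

n_i = 7

The photon energy is ΔE = hc/λ = 1240 / 135.4 = 9.158 eV.
With Z = 4, ΔE = 217.6 × (1/n_f² − 1/n_i²), so 1/n_f² − 1/n_i² = 0.04209.
With n_f = 4: 1/n_i² = 1/16 − 0.04209 = 0.02041, so n_i ≈ 7.00.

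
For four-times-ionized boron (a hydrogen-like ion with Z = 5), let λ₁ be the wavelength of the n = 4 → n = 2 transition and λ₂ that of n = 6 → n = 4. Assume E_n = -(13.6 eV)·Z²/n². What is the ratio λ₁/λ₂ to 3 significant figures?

0.185

λ ∝ 1/ΔE ∝ 1/(1/n_f² − 1/n_i²), and the Z² and hc factors cancel in the ratio.
λ₁/λ₂ = (1/4² − 1/6²)/(1/2² − 1/4²) = 0.03472/0.1875 = 0.185.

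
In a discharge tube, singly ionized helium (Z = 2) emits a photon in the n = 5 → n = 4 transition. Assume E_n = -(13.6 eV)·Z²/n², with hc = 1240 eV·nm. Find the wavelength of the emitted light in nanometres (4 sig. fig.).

For Z = 2 the level energies scale as Z², so the effective Rydberg energy is 13.6 × 4 = 54.40 eV.
ΔE = 54.40 × (1/4² − 1/5²) = 54.40 × 0.02250 = 1.224 eV.
λ = hc/ΔE = 1240 / 1.224 = 1013 nm.

1013 nm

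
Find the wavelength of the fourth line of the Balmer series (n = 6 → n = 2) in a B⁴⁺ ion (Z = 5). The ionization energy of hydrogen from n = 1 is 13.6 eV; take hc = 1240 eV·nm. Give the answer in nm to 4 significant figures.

16.41 nm

The Balmer series terminates on n_f = 2; the fourth line has n_i = 2+4 = 6.
ΔE = 340.0 × (1/2² − 1/6²) = 75.56 eV.
λ = 1240 / 75.56 = 16.41 nm.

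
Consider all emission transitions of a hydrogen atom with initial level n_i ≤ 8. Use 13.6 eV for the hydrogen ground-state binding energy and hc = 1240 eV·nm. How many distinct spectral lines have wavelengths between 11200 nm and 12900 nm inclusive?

1

Enumerate all n_i → n_f pairs with 1 ≤ n_f < n_i ≤ 8 and compute λ = 1240 / [13.6·1·(1/n_f² − 1/n_i²)].
Lines falling in [11200, 12900] nm: 7→6 (12370 nm).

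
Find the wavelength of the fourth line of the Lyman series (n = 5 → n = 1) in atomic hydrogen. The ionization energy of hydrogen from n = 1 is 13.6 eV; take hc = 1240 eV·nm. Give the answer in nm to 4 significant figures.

The Lyman series terminates on n_f = 1; the fourth line has n_i = 1+4 = 5.
ΔE = 13.60 × (1/1² − 1/5²) = 13.06 eV.
λ = 1240 / 13.06 = 94.98 nm.

94.98 nm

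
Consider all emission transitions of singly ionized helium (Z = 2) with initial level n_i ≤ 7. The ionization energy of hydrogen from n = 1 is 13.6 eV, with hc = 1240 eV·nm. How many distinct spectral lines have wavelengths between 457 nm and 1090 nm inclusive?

Enumerate all n_i → n_f pairs with 1 ≤ n_f < n_i ≤ 7 and compute λ = 1240 / [13.6·4·(1/n_f² − 1/n_i²)].
Lines falling in [457, 1090] nm: 4→3 (468.9 nm), 7→4 (541.5 nm), 6→4 (656.5 nm), 5→4 (1013 nm).

4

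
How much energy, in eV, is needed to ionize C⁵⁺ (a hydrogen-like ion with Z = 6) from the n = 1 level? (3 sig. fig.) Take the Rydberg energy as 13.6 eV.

490 eV

E_n = −13.6 Z²/n² = −489.6/n² eV for Z = 6.
E_1 = −489.6/1 = −490 eV, so ionization (to E = 0) requires 490 eV.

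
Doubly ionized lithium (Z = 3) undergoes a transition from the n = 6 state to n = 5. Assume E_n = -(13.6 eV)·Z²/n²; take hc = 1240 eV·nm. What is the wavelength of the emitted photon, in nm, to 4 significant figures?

828.9 nm

For Z = 3 the level energies scale as Z², so the effective Rydberg energy is 13.6 × 9 = 122.4 eV.
ΔE = 122.4 × (1/5² − 1/6²) = 122.4 × 0.01222 = 1.496 eV.
λ = hc/ΔE = 1240 / 1.496 = 828.9 nm.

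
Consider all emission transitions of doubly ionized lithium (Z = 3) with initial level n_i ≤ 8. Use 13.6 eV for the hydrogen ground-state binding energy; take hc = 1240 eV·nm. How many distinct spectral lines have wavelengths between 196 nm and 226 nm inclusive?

Enumerate all n_i → n_f pairs with 1 ≤ n_f < n_i ≤ 8 and compute λ = 1240 / [13.6·9·(1/n_f² − 1/n_i²)].
Lines falling in [196, 226] nm: 4→3 (208.4 nm), 8→4 (216.1 nm).

2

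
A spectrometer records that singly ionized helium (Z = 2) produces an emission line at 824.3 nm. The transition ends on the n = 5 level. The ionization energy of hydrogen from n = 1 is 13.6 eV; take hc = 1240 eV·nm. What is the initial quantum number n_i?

n_i = 9

The photon energy is ΔE = hc/λ = 1240 / 824.3 = 1.504 eV.
With Z = 2, ΔE = 54.40 × (1/n_f² − 1/n_i²), so 1/n_f² − 1/n_i² = 0.02765.
With n_f = 5: 1/n_i² = 1/25 − 0.02765 = 0.01235, so n_i ≈ 9.00.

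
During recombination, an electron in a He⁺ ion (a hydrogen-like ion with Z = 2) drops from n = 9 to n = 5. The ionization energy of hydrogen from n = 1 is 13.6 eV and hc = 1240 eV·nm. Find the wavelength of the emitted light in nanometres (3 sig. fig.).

824 nm

For Z = 2 the level energies scale as Z², so the effective Rydberg energy is 13.6 × 4 = 54.40 eV.
ΔE = 54.40 × (1/5² − 1/9²) = 54.40 × 0.02765 = 1.504 eV.
λ = hc/ΔE = 1240 / 1.504 = 824 nm.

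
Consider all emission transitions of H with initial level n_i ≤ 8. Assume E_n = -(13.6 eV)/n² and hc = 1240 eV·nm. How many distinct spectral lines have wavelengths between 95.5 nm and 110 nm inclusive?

Enumerate all n_i → n_f pairs with 1 ≤ n_f < n_i ≤ 8 and compute λ = 1240 / [13.6·1·(1/n_f² − 1/n_i²)].
Lines falling in [95.5, 110] nm: 4→1 (97.25 nm), 3→1 (102.6 nm).

2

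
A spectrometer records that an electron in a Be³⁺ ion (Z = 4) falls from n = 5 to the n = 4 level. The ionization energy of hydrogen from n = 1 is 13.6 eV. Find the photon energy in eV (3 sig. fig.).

4.90 eV

The Bohr energies scale as Z², so for Z = 4: E_n = −217.6/n² eV.
E_5 = −217.6/25 = −8.704 eV and E_4 = −217.6/16 = −13.60 eV.
The photon energy is |E_5 − E_4| = 4.90 eV.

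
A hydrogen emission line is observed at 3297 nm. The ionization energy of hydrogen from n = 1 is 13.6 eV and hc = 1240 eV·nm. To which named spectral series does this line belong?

ΔE = 1240/3297 = 0.3761 eV.
This matches 13.6 × (1/5² − 1/9²), so n_f = 5: the Pfund series.

Pfund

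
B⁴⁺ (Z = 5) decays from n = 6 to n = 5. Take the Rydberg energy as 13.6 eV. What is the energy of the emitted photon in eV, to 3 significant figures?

4.16 eV

The Bohr energies scale as Z², so for Z = 5: E_n = −340.0/n² eV.
E_6 = −340.0/36 = −9.444 eV and E_5 = −340.0/25 = −13.60 eV.
The photon energy is |E_6 − E_5| = 4.16 eV.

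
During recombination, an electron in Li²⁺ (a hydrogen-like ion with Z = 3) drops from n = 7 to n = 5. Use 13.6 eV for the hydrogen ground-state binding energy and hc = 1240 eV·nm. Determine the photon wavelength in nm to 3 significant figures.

517 nm

For Z = 3 the level energies scale as Z², so the effective Rydberg energy is 13.6 × 9 = 122.4 eV.
ΔE = 122.4 × (1/5² − 1/7²) = 122.4 × 0.01959 = 2.398 eV.
λ = hc/ΔE = 1240 / 2.398 = 517 nm.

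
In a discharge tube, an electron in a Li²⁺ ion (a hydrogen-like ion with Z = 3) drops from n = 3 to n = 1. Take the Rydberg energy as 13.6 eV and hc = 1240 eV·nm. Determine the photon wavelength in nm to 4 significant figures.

For Z = 3 the level energies scale as Z², so the effective Rydberg energy is 13.6 × 9 = 122.4 eV.
ΔE = 122.4 × (1/1² − 1/3²) = 122.4 × 0.8889 = 108.8 eV.
λ = hc/ΔE = 1240 / 108.8 = 11.40 nm.

11.40 nm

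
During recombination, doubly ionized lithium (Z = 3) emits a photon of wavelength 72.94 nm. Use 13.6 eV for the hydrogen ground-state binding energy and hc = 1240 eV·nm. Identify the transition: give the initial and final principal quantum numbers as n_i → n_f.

The photon energy is ΔE = hc/λ = 1240 / 72.94 = 17.00 eV.
With Z = 3, ΔE = 122.4 × (1/n_f² − 1/n_i²), so 1/n_f² − 1/n_i² = 0.1389.
Trying n_f = 2 gives 1/n_i² = 0.1111, i.e. n_i ≈ 3; this pair matches.

n_i = 3, n_f = 2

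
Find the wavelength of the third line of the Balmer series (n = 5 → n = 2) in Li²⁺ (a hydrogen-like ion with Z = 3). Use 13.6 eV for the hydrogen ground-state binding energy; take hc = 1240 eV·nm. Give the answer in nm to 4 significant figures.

The Balmer series terminates on n_f = 2; the third line has n_i = 2+3 = 5.
ΔE = 122.4 × (1/2² − 1/5²) = 25.70 eV.
λ = 1240 / 25.70 = 48.24 nm.

48.24 nm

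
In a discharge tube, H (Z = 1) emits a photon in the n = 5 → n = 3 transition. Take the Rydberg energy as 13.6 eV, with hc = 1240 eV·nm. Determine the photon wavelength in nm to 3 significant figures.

1280 nm

ΔE = 13.60 × (1/3² − 1/5²) = 13.60 × 0.07111 = 0.9671 eV.
λ = hc/ΔE = 1240 / 0.9671 = 1280 nm.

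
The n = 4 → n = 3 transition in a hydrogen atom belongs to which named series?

The series is set by the lower level: n_f = 3 is the Paschen series.

Paschen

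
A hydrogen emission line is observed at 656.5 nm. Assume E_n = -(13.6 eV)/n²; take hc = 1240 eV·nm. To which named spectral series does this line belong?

ΔE = 1240/656.5 = 1.889 eV.
This matches 13.6 × (1/2² − 1/3²), so n_f = 2: the Balmer series.

Balmer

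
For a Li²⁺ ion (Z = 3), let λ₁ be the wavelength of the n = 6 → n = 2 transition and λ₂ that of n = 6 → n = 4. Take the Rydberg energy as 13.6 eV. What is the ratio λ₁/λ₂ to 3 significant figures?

λ ∝ 1/ΔE ∝ 1/(1/n_f² − 1/n_i²), and the Z² and hc factors cancel in the ratio.
λ₁/λ₂ = (1/4² − 1/6²)/(1/2² − 1/6²) = 0.03472/0.2222 = 0.156.

0.156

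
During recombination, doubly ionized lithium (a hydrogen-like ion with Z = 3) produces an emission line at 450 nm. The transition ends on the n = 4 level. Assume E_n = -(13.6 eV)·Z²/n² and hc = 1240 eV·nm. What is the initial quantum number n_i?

The photon energy is ΔE = hc/λ = 1240 / 450 = 2.756 eV.
With Z = 3, ΔE = 122.4 × (1/n_f² − 1/n_i²), so 1/n_f² − 1/n_i² = 0.02251.
With n_f = 4: 1/n_i² = 1/16 − 0.02251 = 0.03999, so n_i ≈ 5.00.

n_i = 5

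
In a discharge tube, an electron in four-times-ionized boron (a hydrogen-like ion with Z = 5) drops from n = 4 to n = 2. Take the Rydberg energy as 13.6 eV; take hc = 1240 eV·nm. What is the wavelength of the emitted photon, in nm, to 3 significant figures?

For Z = 5 the level energies scale as Z², so the effective Rydberg energy is 13.6 × 25 = 340.0 eV.
ΔE = 340.0 × (1/2² − 1/4²) = 340.0 × 0.1875 = 63.75 eV.
λ = hc/ΔE = 1240 / 63.75 = 19.5 nm.

19.5 nm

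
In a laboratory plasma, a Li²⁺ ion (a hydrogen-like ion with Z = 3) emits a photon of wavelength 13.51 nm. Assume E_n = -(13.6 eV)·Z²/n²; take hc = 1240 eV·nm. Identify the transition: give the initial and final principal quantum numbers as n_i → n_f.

n_i = 2, n_f = 1

The photon energy is ΔE = hc/λ = 1240 / 13.51 = 91.78 eV.
With Z = 3, ΔE = 122.4 × (1/n_f² − 1/n_i²), so 1/n_f² − 1/n_i² = 0.7499.
Trying n_f = 1 gives 1/n_i² = 0.2501, i.e. n_i ≈ 2; this pair matches.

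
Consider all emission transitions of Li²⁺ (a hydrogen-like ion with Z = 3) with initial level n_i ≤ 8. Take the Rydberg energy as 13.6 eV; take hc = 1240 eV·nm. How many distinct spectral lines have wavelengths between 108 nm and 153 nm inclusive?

3

Enumerate all n_i → n_f pairs with 1 ≤ n_f < n_i ≤ 8 and compute λ = 1240 / [13.6·9·(1/n_f² − 1/n_i²)].
Lines falling in [108, 153] nm: 7→3 (111.7 nm), 6→3 (121.6 nm), 5→3 (142.5 nm).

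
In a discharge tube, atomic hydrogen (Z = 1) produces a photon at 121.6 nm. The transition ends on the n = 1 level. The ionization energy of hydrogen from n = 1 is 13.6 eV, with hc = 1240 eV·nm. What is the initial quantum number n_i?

The photon energy is ΔE = hc/λ = 1240 / 121.6 = 10.20 eV.
With Z = 1, ΔE = 13.60 × (1/n_f² − 1/n_i²), so 1/n_f² − 1/n_i² = 0.7498.
With n_f = 1: 1/n_i² = 1/1 − 0.7498 = 0.2502, so n_i ≈ 2.00.

n_i = 2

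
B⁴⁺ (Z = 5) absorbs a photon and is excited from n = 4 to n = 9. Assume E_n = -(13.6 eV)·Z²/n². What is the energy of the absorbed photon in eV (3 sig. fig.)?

The Bohr energies scale as Z², so for Z = 5: E_n = −340.0/n² eV.
E_9 = −340.0/81 = −4.198 eV and E_4 = −340.0/16 = −21.25 eV.
The photon energy is |E_9 − E_4| = 17.1 eV.

17.1 eV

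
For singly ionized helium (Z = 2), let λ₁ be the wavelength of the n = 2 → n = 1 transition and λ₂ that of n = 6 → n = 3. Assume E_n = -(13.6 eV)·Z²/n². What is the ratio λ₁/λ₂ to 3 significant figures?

λ ∝ 1/ΔE ∝ 1/(1/n_f² − 1/n_i²), and the Z² and hc factors cancel in the ratio.
λ₁/λ₂ = (1/3² − 1/6²)/(1/1² − 1/2²) = 0.08333/0.7500 = 0.111.

0.111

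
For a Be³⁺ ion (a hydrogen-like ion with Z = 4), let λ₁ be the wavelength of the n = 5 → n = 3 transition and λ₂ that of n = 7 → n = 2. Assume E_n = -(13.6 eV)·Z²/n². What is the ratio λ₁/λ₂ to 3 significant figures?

3.23

λ ∝ 1/ΔE ∝ 1/(1/n_f² − 1/n_i²), and the Z² and hc factors cancel in the ratio.
λ₁/λ₂ = (1/2² − 1/7²)/(1/3² − 1/5²) = 0.2296/0.07111 = 3.23.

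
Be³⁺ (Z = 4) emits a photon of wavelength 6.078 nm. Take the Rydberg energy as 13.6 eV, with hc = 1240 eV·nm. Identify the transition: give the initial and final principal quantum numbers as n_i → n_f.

n_i = 4, n_f = 1

The photon energy is ΔE = hc/λ = 1240 / 6.078 = 204.0 eV.
With Z = 4, ΔE = 217.6 × (1/n_f² − 1/n_i²), so 1/n_f² − 1/n_i² = 0.9376.
Trying n_f = 1 gives 1/n_i² = 0.06243, i.e. n_i ≈ 4; this pair matches.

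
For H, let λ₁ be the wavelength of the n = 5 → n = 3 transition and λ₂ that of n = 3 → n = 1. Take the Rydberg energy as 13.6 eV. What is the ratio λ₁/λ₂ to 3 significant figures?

λ ∝ 1/ΔE ∝ 1/(1/n_f² − 1/n_i²), and the Z² and hc factors cancel in the ratio.
λ₁/λ₂ = (1/1² − 1/3²)/(1/3² − 1/5²) = 0.8889/0.07111 = 12.5.

12.5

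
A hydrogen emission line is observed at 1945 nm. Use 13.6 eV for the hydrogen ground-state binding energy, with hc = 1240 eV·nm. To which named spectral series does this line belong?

Brackett

ΔE = 1240/1945 = 0.6375 eV.
This matches 13.6 × (1/4² − 1/8²), so n_f = 4: the Brackett series.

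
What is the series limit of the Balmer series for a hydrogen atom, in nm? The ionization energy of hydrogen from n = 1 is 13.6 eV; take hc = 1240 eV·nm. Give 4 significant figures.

364.7 nm

The Balmer series has lower level n_f = 2; the series limit corresponds to n_i → ∞.
ΔE_max = 13.6 × 1 / 2² = 3.400 eV.
λ_min = 1240 / 3.400 = 364.7 nm.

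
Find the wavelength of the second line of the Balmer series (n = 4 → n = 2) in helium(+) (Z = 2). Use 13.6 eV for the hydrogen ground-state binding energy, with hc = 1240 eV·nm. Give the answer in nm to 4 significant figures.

The Balmer series terminates on n_f = 2; the second line has n_i = 2+2 = 4.
ΔE = 54.40 × (1/2² − 1/4²) = 10.20 eV.
λ = 1240 / 10.20 = 121.6 nm.

121.6 nm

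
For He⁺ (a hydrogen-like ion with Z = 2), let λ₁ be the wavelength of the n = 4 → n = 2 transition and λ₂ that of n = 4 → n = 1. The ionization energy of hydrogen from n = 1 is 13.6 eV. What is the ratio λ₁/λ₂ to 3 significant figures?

λ ∝ 1/ΔE ∝ 1/(1/n_f² − 1/n_i²), and the Z² and hc factors cancel in the ratio.
λ₁/λ₂ = (1/1² − 1/4²)/(1/2² − 1/4²) = 0.9375/0.1875 = 5.00.

5.00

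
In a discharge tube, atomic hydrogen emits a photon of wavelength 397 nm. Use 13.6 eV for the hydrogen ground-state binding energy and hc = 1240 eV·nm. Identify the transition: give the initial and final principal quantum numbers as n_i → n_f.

n_i = 7, n_f = 2

The photon energy is ΔE = hc/λ = 1240 / 397 = 3.123 eV.
With Z = 1, ΔE = 13.60 × (1/n_f² − 1/n_i²), so 1/n_f² − 1/n_i² = 0.2297.
Trying n_f = 2 gives 1/n_i² = 0.02034, i.e. n_i ≈ 7; this pair matches.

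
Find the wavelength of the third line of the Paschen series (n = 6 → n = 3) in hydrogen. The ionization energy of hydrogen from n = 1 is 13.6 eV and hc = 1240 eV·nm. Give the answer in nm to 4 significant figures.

1094 nm

The Paschen series terminates on n_f = 3; the third line has n_i = 3+3 = 6.
ΔE = 13.60 × (1/3² − 1/6²) = 1.133 eV.
λ = 1240 / 1.133 = 1094 nm.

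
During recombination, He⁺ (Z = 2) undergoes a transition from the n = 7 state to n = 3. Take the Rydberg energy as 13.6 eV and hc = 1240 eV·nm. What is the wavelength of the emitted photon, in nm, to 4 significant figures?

For Z = 2 the level energies scale as Z², so the effective Rydberg energy is 13.6 × 4 = 54.40 eV.
ΔE = 54.40 × (1/3² − 1/7²) = 54.40 × 0.09070 = 4.934 eV.
λ = hc/ΔE = 1240 / 4.934 = 251.3 nm.

251.3 nm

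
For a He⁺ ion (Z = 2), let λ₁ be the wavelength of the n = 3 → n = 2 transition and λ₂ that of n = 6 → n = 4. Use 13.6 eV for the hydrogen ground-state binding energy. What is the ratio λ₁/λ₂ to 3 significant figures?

0.250

λ ∝ 1/ΔE ∝ 1/(1/n_f² − 1/n_i²), and the Z² and hc factors cancel in the ratio.
λ₁/λ₂ = (1/4² − 1/6²)/(1/2² − 1/3²) = 0.03472/0.1389 = 0.250.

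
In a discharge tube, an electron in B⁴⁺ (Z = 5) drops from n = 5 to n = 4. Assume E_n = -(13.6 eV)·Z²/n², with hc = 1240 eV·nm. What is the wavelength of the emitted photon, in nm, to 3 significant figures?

For Z = 5 the level energies scale as Z², so the effective Rydberg energy is 13.6 × 25 = 340.0 eV.
ΔE = 340.0 × (1/4² − 1/5²) = 340.0 × 0.02250 = 7.650 eV.
λ = hc/ΔE = 1240 / 7.650 = 162 nm.

162 nm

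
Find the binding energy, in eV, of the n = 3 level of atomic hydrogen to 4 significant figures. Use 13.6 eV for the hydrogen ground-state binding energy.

E_3 = −13.60/9 = −1.511 eV, so ionization (to E = 0) requires 1.511 eV.

1.511 eV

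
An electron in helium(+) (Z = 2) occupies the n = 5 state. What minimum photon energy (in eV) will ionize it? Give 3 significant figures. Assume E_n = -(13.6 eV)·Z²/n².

E_n = −13.6 Z²/n² = −54.40/n² eV for Z = 2.
E_5 = −54.40/25 = −2.18 eV, so ionization (to E = 0) requires 2.18 eV.

2.18 eV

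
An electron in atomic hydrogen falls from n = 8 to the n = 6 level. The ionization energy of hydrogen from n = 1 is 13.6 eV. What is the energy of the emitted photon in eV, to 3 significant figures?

E_8 = −13.60/64 = −0.2125 eV and E_6 = −13.60/36 = −0.3778 eV.
The photon energy is |E_8 − E_6| = 0.165 eV.

0.165 eV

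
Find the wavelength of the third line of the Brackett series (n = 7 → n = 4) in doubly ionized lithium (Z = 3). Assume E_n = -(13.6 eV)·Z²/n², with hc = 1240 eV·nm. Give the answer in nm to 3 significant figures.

241 nm

The Brackett series terminates on n_f = 4; the third line has n_i = 4+3 = 7.
ΔE = 122.4 × (1/4² − 1/7²) = 5.152 eV.
λ = 1240 / 5.152 = 241 nm.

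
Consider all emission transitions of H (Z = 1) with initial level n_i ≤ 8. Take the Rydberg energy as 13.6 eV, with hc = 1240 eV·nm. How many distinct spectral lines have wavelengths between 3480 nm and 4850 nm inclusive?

Enumerate all n_i → n_f pairs with 1 ≤ n_f < n_i ≤ 8 and compute λ = 1240 / [13.6·1·(1/n_f² − 1/n_i²)].
Lines falling in [3480, 4850] nm: 8→5 (3741 nm), 5→4 (4052 nm), 7→5 (4654 nm).

3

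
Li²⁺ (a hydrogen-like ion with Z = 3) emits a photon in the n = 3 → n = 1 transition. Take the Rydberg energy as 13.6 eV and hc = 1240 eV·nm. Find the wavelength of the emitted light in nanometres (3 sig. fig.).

For Z = 3 the level energies scale as Z², so the effective Rydberg energy is 13.6 × 9 = 122.4 eV.
ΔE = 122.4 × (1/1² − 1/3²) = 122.4 × 0.8889 = 108.8 eV.
λ = hc/ΔE = 1240 / 108.8 = 11.4 nm.

11.4 nm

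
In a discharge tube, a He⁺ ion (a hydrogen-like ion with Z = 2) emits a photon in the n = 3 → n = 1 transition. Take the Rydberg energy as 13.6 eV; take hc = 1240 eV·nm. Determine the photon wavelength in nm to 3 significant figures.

25.6 nm

For Z = 2 the level energies scale as Z², so the effective Rydberg energy is 13.6 × 4 = 54.40 eV.
ΔE = 54.40 × (1/1² − 1/3²) = 54.40 × 0.8889 = 48.36 eV.
λ = hc/ΔE = 1240 / 48.36 = 25.6 nm.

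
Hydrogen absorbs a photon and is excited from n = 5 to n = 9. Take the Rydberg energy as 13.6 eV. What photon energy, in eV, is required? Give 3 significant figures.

0.376 eV

E_9 = −13.60/81 = −0.1679 eV and E_5 = −13.60/25 = −0.5440 eV.
The photon energy is |E_9 − E_5| = 0.376 eV.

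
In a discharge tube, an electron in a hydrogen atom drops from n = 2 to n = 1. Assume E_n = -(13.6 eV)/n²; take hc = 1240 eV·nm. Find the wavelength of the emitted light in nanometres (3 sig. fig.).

122 nm

ΔE = 13.60 × (1/1² − 1/2²) = 13.60 × 0.7500 = 10.20 eV.
λ = hc/ΔE = 1240 / 10.20 = 122 nm.
This line belongs to the Lyman series.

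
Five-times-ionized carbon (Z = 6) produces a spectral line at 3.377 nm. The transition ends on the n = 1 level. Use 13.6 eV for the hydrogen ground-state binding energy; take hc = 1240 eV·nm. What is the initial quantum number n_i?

n_i = 2

The photon energy is ΔE = hc/λ = 1240 / 3.377 = 367.2 eV.
With Z = 6, ΔE = 489.6 × (1/n_f² − 1/n_i²), so 1/n_f² − 1/n_i² = 0.7500.
With n_f = 1: 1/n_i² = 1/1 − 0.7500 = 0.2500, so n_i ≈ 2.00.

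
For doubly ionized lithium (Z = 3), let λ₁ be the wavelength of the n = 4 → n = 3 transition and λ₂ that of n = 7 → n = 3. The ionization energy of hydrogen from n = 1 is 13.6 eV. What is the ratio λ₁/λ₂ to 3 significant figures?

λ ∝ 1/ΔE ∝ 1/(1/n_f² − 1/n_i²), and the Z² and hc factors cancel in the ratio.
λ₁/λ₂ = (1/3² − 1/7²)/(1/3² − 1/4²) = 0.09070/0.04861 = 1.87.

1.87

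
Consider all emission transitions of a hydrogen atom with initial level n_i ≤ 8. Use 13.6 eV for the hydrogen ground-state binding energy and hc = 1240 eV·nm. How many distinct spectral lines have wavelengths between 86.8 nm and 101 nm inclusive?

Enumerate all n_i → n_f pairs with 1 ≤ n_f < n_i ≤ 8 and compute λ = 1240 / [13.6·1·(1/n_f² − 1/n_i²)].
Lines falling in [86.8, 101] nm: 8→1 (92.62 nm), 7→1 (93.08 nm), 6→1 (93.78 nm), 5→1 (94.98 nm), 4→1 (97.25 nm).

5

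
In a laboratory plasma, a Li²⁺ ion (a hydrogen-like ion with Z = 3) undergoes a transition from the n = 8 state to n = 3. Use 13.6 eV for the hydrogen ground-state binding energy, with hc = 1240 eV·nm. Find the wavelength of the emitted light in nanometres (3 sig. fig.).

106 nm

For Z = 3 the level energies scale as Z², so the effective Rydberg energy is 13.6 × 9 = 122.4 eV.
ΔE = 122.4 × (1/3² − 1/8²) = 122.4 × 0.09549 = 11.69 eV.
λ = hc/ΔE = 1240 / 11.69 = 106 nm.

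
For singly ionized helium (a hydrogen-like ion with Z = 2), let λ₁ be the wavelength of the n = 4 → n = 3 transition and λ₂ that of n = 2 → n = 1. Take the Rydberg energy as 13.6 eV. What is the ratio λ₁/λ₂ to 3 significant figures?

λ ∝ 1/ΔE ∝ 1/(1/n_f² − 1/n_i²), and the Z² and hc factors cancel in the ratio.
λ₁/λ₂ = (1/1² − 1/2²)/(1/3² − 1/4²) = 0.7500/0.04861 = 15.4.

15.4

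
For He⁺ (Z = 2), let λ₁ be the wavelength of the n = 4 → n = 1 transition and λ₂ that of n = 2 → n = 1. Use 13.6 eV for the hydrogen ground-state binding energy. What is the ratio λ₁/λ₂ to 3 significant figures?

0.800

λ ∝ 1/ΔE ∝ 1/(1/n_f² − 1/n_i²), and the Z² and hc factors cancel in the ratio.
λ₁/λ₂ = (1/1² − 1/2²)/(1/1² − 1/4²) = 0.7500/0.9375 = 0.800.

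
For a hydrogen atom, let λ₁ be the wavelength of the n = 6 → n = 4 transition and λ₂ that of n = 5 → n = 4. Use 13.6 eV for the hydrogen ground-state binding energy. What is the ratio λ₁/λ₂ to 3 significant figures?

λ ∝ 1/ΔE ∝ 1/(1/n_f² − 1/n_i²), and the Z² and hc factors cancel in the ratio.
λ₁/λ₂ = (1/4² − 1/5²)/(1/4² − 1/6²) = 0.02250/0.03472 = 0.648.

0.648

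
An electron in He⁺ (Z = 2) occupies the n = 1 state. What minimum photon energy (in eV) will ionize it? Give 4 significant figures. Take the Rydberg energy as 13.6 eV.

E_n = −13.6 Z²/n² = −54.40/n² eV for Z = 2.
E_1 = −54.40/1 = −54.40 eV, so ionization (to E = 0) requires 54.40 eV.

54.40 eV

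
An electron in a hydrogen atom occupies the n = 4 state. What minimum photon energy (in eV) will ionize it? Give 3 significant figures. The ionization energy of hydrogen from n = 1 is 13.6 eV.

E_4 = −13.60/16 = −0.850 eV, so ionization (to E = 0) requires 0.850 eV.

0.850 eV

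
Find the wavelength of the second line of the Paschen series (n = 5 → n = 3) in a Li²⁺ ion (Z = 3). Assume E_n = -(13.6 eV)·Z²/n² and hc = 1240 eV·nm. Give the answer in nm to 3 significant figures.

142 nm

The Paschen series terminates on n_f = 3; the second line has n_i = 3+2 = 5.
ΔE = 122.4 × (1/3² − 1/5²) = 8.704 eV.
λ = 1240 / 8.704 = 142 nm.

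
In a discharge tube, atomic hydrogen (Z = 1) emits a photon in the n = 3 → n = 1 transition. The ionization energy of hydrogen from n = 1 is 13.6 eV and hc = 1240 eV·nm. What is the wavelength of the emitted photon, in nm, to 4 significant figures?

102.6 nm

ΔE = 13.60 × (1/1² − 1/3²) = 13.60 × 0.8889 = 12.09 eV.
λ = hc/ΔE = 1240 / 12.09 = 102.6 nm.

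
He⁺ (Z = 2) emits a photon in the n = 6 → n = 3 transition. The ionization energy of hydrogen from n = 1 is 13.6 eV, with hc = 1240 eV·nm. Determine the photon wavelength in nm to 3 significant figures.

For Z = 2 the level energies scale as Z², so the effective Rydberg energy is 13.6 × 4 = 54.40 eV.
ΔE = 54.40 × (1/3² − 1/6²) = 54.40 × 0.08333 = 4.533 eV.
λ = hc/ΔE = 1240 / 4.533 = 274 nm.

274 nm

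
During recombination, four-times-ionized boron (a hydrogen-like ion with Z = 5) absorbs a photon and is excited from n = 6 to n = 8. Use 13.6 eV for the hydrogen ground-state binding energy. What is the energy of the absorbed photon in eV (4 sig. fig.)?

The Bohr energies scale as Z², so for Z = 5: E_n = −340.0/n² eV.
E_8 = −340.0/64 = −5.313 eV and E_6 = −340.0/36 = −9.444 eV.
The photon energy is |E_8 − E_6| = 4.132 eV.

4.132 eV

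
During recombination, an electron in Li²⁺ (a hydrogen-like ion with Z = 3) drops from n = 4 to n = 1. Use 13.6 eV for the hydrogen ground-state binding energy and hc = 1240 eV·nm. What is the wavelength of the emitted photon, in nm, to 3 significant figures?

For Z = 3 the level energies scale as Z², so the effective Rydberg energy is 13.6 × 9 = 122.4 eV.
ΔE = 122.4 × (1/1² − 1/4²) = 122.4 × 0.9375 = 114.8 eV.
λ = hc/ΔE = 1240 / 114.8 = 10.8 nm.

10.8 nm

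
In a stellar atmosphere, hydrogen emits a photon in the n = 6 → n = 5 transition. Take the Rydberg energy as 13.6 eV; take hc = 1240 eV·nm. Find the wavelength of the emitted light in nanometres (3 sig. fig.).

7460 nm

ΔE = 13.60 × (1/5² − 1/6²) = 13.60 × 0.01222 = 0.1662 eV.
λ = hc/ΔE = 1240 / 0.1662 = 7460 nm.
This line belongs to the Pfund series.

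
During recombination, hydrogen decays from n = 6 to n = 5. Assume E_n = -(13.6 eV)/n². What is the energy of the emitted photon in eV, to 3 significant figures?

E_6 = −13.60/36 = −0.3778 eV and E_5 = −13.60/25 = −0.5440 eV.
The photon energy is |E_6 − E_5| = 0.166 eV.

0.166 eV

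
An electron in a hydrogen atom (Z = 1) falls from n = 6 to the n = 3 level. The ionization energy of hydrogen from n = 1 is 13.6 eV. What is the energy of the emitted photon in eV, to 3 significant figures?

1.13 eV

E_6 = −13.60/36 = −0.3778 eV and E_3 = −13.60/9 = −1.511 eV.
The photon energy is |E_6 − E_3| = 1.13 eV.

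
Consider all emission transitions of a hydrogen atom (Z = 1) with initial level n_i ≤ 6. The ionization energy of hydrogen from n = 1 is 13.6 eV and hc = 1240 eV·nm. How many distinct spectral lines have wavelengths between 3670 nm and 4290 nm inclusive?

Enumerate all n_i → n_f pairs with 1 ≤ n_f < n_i ≤ 6 and compute λ = 1240 / [13.6·1·(1/n_f² − 1/n_i²)].
Lines falling in [3670, 4290] nm: 5→4 (4052 nm).

1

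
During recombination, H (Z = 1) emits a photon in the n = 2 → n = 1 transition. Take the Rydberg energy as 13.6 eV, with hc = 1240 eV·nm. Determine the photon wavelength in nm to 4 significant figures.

121.6 nm

ΔE = 13.60 × (1/1² − 1/2²) = 13.60 × 0.7500 = 10.20 eV.
λ = hc/ΔE = 1240 / 10.20 = 121.6 nm.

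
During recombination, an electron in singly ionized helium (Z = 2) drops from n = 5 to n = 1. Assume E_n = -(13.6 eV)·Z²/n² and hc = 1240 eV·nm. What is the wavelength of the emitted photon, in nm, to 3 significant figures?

23.7 nm

For Z = 2 the level energies scale as Z², so the effective Rydberg energy is 13.6 × 4 = 54.40 eV.
ΔE = 54.40 × (1/1² − 1/5²) = 54.40 × 0.9600 = 52.22 eV.
λ = hc/ΔE = 1240 / 52.22 = 23.7 nm.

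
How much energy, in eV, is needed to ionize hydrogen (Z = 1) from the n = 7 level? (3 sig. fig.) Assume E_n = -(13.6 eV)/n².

0.278 eV

E_7 = −13.60/49 = −0.278 eV, so ionization (to E = 0) requires 0.278 eV.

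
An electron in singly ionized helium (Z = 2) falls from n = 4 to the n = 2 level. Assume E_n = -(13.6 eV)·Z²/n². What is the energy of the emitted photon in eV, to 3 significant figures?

The Bohr energies scale as Z², so for Z = 2: E_n = −54.40/n² eV.
E_4 = −54.40/16 = −3.400 eV and E_2 = −54.40/4 = −13.60 eV.
The photon energy is |E_4 − E_2| = 10.2 eV.

10.2 eV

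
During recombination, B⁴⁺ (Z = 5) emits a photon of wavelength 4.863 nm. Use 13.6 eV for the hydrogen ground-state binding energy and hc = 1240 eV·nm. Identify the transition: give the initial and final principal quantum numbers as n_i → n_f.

The photon energy is ΔE = hc/λ = 1240 / 4.863 = 255.0 eV.
With Z = 5, ΔE = 340.0 × (1/n_f² − 1/n_i²), so 1/n_f² − 1/n_i² = 0.7500.
Trying n_f = 1 gives 1/n_i² = 0.2500, i.e. n_i ≈ 2; this pair matches.

n_i = 2, n_f = 1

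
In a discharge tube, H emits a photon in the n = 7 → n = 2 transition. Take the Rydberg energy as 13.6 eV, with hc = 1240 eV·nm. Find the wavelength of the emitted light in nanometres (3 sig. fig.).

ΔE = 13.60 × (1/2² − 1/7²) = 13.60 × 0.2296 = 3.122 eV.
λ = hc/ΔE = 1240 / 3.122 = 397 nm.
This line belongs to the Balmer series.

397 nm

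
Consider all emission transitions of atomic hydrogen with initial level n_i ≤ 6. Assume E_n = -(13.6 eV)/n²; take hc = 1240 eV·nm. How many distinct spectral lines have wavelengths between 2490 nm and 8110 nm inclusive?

Enumerate all n_i → n_f pairs with 1 ≤ n_f < n_i ≤ 6 and compute λ = 1240 / [13.6·1·(1/n_f² − 1/n_i²)].
Lines falling in [2490, 8110] nm: 6→4 (2626 nm), 5→4 (4052 nm), 6→5 (7460 nm).

3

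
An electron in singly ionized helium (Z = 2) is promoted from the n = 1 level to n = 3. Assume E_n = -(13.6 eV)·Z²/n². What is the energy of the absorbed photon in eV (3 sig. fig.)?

48.4 eV

The Bohr energies scale as Z², so for Z = 2: E_n = −54.40/n² eV.
E_3 = −54.40/9 = −6.044 eV and E_1 = −54.40/1 = −54.40 eV.
The photon energy is |E_3 − E_1| = 48.4 eV.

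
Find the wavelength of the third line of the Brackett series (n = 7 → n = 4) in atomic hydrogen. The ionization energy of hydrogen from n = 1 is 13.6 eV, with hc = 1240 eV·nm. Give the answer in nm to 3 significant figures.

The Brackett series terminates on n_f = 4; the third line has n_i = 4+3 = 7.
ΔE = 13.60 × (1/4² − 1/7²) = 0.5724 eV.
λ = 1240 / 0.5724 = 2170 nm.

2170 nm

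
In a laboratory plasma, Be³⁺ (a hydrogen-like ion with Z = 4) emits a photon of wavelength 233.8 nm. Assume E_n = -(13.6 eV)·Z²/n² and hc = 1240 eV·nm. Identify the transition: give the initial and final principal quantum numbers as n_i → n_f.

The photon energy is ΔE = hc/λ = 1240 / 233.8 = 5.304 eV.
With Z = 4, ΔE = 217.6 × (1/n_f² − 1/n_i²), so 1/n_f² − 1/n_i² = 0.02437.
Trying n_f = 5 gives 1/n_i² = 0.01563, i.e. n_i ≈ 8; this pair matches.

n_i = 8, n_f = 5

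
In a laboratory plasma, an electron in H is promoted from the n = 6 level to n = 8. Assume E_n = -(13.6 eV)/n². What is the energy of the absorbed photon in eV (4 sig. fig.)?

0.1653 eV

E_8 = −13.60/64 = −0.2125 eV and E_6 = −13.60/36 = −0.3778 eV.
The photon energy is |E_8 − E_6| = 0.1653 eV.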